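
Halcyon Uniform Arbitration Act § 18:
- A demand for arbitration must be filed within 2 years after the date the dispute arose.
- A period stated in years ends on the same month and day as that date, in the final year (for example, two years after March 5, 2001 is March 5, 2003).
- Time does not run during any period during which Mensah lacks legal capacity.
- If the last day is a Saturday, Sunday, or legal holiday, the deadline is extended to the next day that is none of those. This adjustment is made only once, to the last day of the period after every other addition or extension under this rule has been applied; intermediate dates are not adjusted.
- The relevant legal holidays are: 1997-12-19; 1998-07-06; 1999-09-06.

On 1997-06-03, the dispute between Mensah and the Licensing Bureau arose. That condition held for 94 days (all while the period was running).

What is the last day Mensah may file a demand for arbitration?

2 years after 1997-06-03 is June 3, 1999.
Tolling adds 94 days: June 3, 1999 + 94 days = September 5, 1999.
September 5, 1999 is Sunday; September 6, 1999 is a listed holiday. The next qualifying day is September 7, 1999.

September 7, 1999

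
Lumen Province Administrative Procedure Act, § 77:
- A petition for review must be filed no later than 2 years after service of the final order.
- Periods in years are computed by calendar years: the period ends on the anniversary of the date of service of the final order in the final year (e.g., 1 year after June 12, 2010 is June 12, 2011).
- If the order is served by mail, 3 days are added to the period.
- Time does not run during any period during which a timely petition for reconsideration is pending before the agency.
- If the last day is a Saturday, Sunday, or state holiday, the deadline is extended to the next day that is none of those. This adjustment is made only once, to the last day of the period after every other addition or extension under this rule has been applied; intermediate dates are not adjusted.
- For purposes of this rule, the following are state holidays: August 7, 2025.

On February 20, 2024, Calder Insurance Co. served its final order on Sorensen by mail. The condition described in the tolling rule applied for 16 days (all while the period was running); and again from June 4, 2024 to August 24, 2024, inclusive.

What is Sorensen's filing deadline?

June 1, 2026

2 years after February 20, 2024 is February 20, 2026.
Service was by mail, adding 3 days: February 20, 2026 + 3 days = February 23, 2026.
Tolling adds 16 days: February 23, 2026 + 16 days = March 11, 2026.
From June 4, 2024 through August 24, 2024 inclusive is 82 days; tolling adds 82 days: March 11, 2026 + 82 days = June 1, 2026.
June 1, 2026 is a Monday and not a state holiday, so no extension applies.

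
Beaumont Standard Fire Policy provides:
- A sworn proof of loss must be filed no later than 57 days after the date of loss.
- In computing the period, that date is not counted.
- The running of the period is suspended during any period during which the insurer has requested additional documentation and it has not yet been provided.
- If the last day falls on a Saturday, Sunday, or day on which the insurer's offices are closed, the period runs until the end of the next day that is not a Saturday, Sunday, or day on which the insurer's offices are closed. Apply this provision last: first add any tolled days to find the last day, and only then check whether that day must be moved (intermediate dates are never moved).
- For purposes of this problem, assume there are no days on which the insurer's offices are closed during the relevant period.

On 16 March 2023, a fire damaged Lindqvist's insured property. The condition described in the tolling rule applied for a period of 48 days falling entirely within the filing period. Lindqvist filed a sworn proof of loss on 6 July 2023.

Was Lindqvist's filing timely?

57 days after 16 March 2023 is May 12, 2023.
Tolling adds 48 days: May 12, 2023 + 48 days = June 29, 2023.
June 29, 2023 is a Thursday and not a day on which the insurer's offices are closed, so no extension applies.
The deadline is June 29, 2023; the filing on July 6, 2023 is after that date.

No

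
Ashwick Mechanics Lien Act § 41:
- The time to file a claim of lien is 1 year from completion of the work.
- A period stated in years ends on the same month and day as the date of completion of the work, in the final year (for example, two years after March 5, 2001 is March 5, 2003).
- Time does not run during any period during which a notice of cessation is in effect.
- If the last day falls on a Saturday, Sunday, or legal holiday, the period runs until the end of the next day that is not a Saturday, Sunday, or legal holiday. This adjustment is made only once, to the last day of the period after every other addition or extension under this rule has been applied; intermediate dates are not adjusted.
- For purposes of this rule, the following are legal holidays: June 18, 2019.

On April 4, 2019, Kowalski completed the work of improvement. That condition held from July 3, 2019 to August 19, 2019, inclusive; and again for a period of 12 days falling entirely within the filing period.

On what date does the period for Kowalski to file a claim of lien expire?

1 year after April 4, 2019 is April 4, 2020.
From July 3, 2019 through August 19, 2019 inclusive is 48 days; tolling adds 48 days: April 4, 2020 + 48 days = May 22, 2020.
Tolling adds 12 days: May 22, 2020 + 12 days = June 3, 2020.
June 3, 2020 is a Wednesday and not a legal holiday, so no extension applies.

June 3, 2020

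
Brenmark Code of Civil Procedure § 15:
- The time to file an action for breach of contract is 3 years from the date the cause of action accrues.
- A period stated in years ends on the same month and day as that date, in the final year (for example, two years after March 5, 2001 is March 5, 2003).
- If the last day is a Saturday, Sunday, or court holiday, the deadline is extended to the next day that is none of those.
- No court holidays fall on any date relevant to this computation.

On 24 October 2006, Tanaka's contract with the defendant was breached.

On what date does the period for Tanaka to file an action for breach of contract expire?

October 26, 2009

3 years after 24 October 2006 is October 24, 2009.
October 24, 2009 is Saturday; October 25, 2009 is Sunday. The next qualifying day is October 26, 2009.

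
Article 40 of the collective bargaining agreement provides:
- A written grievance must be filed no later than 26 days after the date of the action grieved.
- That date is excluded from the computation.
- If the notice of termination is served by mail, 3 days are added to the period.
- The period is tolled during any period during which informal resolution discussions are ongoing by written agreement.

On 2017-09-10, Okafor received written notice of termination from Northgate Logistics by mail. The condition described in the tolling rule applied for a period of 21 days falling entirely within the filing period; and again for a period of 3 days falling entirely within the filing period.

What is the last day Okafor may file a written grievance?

November 2, 2017

26 days after 2017-09-10 is October 6, 2017.
Service was by mail, adding 3 days: October 6, 2017 + 3 days = October 9, 2017.
Tolling adds 21 days: October 9, 2017 + 21 days = October 30, 2017.
Tolling adds 3 days: October 30, 2017 + 3 days = November 2, 2017.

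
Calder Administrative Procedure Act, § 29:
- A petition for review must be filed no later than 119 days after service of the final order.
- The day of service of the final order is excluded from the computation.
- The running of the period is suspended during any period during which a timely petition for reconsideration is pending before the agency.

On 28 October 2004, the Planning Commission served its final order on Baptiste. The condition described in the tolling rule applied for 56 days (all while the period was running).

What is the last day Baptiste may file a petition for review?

119 days after 28 October 2004 is February 24, 2005.
Tolling adds 56 days: February 24, 2005 + 56 days = April 21, 2005.

April 21, 2005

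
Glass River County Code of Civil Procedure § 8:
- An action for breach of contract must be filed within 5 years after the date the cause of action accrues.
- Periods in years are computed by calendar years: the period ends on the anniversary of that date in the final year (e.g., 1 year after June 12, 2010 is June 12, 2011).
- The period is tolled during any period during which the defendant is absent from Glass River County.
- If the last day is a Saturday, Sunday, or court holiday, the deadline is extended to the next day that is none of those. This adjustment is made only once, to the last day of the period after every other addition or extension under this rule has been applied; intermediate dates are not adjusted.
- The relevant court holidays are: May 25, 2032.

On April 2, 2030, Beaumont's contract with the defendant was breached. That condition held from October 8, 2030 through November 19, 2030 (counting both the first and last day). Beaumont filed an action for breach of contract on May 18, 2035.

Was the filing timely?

5 years after April 2, 2030 is April 2, 2035.
From October 8, 2030 through November 19, 2030 inclusive is 43 days; tolling adds 43 days: April 2, 2035 + 43 days = May 15, 2035.
May 15, 2035 is a Tuesday and not a court holiday, so no extension applies.
The deadline is May 15, 2035; the filing on May 18, 2035 is after that date.

No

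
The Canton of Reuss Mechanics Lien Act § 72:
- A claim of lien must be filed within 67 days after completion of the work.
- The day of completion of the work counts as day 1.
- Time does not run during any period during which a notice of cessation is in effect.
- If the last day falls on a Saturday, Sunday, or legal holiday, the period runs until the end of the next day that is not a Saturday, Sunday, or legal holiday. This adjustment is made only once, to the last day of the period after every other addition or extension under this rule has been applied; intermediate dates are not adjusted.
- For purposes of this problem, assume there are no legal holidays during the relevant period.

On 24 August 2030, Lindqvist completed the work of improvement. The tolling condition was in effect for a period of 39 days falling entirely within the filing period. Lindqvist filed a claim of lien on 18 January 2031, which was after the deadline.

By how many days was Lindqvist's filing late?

Counting 24 August 2030 as day 1, day 67 is October 29, 2030.
Tolling adds 39 days: October 29, 2030 + 39 days = December 7, 2030.
December 7, 2030 is Saturday; December 8, 2030 is Sunday. The next qualifying day is December 9, 2030.
The deadline is December 9, 2030; from December 9, 2030 to January 18, 2031 is 40 days.

40 days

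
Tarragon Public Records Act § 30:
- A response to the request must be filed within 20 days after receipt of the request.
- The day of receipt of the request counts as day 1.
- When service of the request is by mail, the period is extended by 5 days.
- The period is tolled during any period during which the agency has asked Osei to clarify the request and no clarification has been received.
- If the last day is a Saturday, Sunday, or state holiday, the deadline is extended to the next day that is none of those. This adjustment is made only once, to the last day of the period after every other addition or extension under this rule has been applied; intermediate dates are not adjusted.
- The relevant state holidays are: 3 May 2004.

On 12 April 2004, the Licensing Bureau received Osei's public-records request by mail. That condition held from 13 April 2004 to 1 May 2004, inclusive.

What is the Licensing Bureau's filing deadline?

May 25, 2004

Counting 12 April 2004 as day 1, day 20 is May 1, 2004.
Service was by mail, adding 5 days: May 1, 2004 + 5 days = May 6, 2004.
From April 13, 2004 through May 1, 2004 inclusive is 19 days; tolling adds 19 days: May 6, 2004 + 19 days = May 25, 2004.
May 25, 2004 is a Tuesday and not a state holiday, so no extension applies.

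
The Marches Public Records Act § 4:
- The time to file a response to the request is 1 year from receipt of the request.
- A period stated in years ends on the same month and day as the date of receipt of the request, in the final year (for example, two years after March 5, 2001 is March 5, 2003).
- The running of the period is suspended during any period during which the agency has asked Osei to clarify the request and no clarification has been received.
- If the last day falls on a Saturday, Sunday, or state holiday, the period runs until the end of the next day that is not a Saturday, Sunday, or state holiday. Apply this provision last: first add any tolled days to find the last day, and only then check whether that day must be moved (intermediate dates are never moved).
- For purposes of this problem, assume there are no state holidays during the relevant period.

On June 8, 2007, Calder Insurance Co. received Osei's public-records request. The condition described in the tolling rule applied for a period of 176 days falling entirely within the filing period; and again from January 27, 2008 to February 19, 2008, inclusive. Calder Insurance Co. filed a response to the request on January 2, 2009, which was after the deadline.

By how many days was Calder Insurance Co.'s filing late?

1 year after June 8, 2007 is June 8, 2008.
Tolling adds 176 days: June 8, 2008 + 176 days = December 1, 2008.
From January 27, 2008 through February 19, 2008 inclusive is 24 days; tolling adds 24 days: December 1, 2008 + 24 days = December 25, 2008.
December 25, 2008 is a Thursday and not a state holiday, so no extension applies.
The deadline is December 25, 2008; from December 25, 2008 to January 2, 2009 is 8 days.

8 days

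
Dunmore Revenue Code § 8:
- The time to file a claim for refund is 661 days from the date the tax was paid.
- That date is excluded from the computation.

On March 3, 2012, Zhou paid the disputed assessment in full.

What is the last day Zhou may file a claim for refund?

December 24, 2013

661 days after March 3, 2012 is December 24, 2013.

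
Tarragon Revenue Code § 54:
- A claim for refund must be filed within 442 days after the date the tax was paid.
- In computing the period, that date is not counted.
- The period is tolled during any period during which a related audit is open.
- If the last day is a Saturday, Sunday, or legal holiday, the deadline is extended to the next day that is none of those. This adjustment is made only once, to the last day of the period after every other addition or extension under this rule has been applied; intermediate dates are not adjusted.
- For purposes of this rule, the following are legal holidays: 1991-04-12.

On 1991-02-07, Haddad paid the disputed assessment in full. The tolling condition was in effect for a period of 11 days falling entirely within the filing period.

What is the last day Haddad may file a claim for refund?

May 5, 1992

442 days after 1991-02-07 is April 24, 1992.
Tolling adds 11 days: April 24, 1992 + 11 days = May 5, 1992.
May 5, 1992 is a Tuesday and not a legal holiday, so no extension applies.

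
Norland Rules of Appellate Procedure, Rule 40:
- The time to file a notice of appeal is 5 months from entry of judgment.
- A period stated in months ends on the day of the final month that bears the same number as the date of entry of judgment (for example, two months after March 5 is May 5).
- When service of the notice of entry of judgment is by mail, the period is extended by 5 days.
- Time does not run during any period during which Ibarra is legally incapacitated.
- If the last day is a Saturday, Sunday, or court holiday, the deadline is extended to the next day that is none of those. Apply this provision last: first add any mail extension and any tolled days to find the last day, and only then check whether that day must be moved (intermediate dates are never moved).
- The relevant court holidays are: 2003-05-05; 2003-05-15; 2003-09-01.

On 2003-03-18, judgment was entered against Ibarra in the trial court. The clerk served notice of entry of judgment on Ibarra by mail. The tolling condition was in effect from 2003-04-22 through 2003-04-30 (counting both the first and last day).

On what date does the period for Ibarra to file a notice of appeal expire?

September 2, 2003

5 months after 2003-03-18 is August 18, 2003.
Service was by mail, adding 5 days: August 18, 2003 + 5 days = August 23, 2003.
From April 22, 2003 through April 30, 2003 inclusive is 9 days; tolling adds 9 days: August 23, 2003 + 9 days = September 1, 2003.
September 1, 2003 is a listed holiday. The next qualifying day is September 2, 2003.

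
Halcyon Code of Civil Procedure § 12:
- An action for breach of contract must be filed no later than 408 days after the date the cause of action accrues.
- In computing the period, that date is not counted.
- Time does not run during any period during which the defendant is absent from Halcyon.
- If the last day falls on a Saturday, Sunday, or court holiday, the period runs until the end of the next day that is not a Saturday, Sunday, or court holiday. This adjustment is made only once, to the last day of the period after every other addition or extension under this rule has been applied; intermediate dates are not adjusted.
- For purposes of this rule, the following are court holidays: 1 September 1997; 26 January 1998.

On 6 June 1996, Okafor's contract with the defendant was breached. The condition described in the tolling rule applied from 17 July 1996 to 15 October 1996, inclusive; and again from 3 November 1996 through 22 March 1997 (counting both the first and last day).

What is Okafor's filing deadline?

408 days after 6 June 1996 is July 19, 1997.
From July 17, 1996 through October 15, 1996 inclusive is 91 days; tolling adds 91 days: July 19, 1997 + 91 days = October 18, 1997.
From November 3, 1996 through March 22, 1997 inclusive is 140 days; tolling adds 140 days: October 18, 1997 + 140 days = March 7, 1998.
March 7, 1998 is Saturday; March 8, 1998 is Sunday. The next qualifying day is March 9, 1998.

March 9, 1998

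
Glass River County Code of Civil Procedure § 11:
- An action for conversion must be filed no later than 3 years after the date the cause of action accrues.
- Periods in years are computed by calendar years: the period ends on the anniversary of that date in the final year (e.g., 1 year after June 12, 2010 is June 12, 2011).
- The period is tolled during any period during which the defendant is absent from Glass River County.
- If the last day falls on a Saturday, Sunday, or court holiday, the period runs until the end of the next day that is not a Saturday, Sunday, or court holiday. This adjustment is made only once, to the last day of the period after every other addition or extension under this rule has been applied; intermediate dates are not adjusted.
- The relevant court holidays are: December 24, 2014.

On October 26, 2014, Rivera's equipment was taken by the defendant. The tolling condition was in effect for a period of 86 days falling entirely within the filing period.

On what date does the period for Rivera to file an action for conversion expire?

3 years after October 26, 2014 is October 26, 2017.
Tolling adds 86 days: October 26, 2017 + 86 days = January 20, 2018.
January 20, 2018 is Saturday; January 21, 2018 is Sunday. The next qualifying day is January 22, 2018.

January 22, 2018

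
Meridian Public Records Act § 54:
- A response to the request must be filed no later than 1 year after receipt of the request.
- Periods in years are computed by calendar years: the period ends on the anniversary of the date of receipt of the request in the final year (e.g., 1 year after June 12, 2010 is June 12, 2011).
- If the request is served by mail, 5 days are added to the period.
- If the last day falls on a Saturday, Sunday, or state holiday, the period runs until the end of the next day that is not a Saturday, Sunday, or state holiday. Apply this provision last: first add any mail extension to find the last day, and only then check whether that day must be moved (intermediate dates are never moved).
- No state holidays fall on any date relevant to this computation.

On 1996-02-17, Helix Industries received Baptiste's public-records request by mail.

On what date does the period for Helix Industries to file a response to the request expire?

1 year after 1996-02-17 is February 17, 1997.
Service was by mail, adding 5 days: February 17, 1997 + 5 days = February 22, 1997.
February 22, 1997 is Saturday; February 23, 1997 is Sunday. The next qualifying day is February 24, 1997.

February 24, 1997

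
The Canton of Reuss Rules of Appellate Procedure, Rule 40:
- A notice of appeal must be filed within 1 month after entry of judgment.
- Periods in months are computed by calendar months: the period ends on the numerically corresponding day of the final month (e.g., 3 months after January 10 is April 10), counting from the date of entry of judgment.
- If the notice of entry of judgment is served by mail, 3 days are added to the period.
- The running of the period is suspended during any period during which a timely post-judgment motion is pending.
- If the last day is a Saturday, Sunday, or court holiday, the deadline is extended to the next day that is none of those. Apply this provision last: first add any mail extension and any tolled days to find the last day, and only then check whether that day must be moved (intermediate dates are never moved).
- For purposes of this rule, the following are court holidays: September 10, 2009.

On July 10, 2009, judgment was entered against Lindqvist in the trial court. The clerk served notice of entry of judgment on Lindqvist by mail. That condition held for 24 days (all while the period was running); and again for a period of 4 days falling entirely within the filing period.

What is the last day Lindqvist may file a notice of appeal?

1 month after July 10, 2009 is August 10, 2009.
Service was by mail, adding 3 days: August 10, 2009 + 3 days = August 13, 2009.
Tolling adds 24 days: August 13, 2009 + 24 days = September 6, 2009.
Tolling adds 4 days: September 6, 2009 + 4 days = September 10, 2009.
September 10, 2009 is a listed holiday. The next qualifying day is September 11, 2009.

September 11, 2009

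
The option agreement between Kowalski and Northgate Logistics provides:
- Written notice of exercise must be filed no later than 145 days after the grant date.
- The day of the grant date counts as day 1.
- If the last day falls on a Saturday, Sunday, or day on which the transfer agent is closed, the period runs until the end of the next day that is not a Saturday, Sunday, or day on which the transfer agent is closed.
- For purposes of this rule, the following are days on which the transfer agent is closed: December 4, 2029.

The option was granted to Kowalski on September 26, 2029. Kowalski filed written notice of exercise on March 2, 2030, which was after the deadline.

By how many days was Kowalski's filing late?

12 days

Counting September 26, 2029 as day 1, day 145 is February 17, 2030.
February 17, 2030 is Sunday. The next qualifying day is February 18, 2030.
The deadline is February 18, 2030; from February 18, 2030 to March 2, 2030 is 12 days.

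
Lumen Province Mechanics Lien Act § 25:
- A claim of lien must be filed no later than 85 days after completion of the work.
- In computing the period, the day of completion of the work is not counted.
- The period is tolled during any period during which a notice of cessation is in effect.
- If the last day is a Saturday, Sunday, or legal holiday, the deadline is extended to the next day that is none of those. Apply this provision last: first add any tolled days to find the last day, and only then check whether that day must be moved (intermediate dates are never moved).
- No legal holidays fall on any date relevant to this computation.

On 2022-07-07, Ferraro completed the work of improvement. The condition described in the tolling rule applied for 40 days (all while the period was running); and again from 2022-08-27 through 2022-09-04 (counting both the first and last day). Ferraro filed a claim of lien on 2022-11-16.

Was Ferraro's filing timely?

Yes

85 days after 2022-07-07 is September 30, 2022.
Tolling adds 40 days: September 30, 2022 + 40 days = November 9, 2022.
From August 27, 2022 through September 4, 2022 inclusive is 9 days; tolling adds 9 days: November 9, 2022 + 9 days = November 18, 2022.
November 18, 2022 is a Friday and not a legal holiday, so no extension applies.
The deadline is November 18, 2022; the filing on November 16, 2022 is on or before that date.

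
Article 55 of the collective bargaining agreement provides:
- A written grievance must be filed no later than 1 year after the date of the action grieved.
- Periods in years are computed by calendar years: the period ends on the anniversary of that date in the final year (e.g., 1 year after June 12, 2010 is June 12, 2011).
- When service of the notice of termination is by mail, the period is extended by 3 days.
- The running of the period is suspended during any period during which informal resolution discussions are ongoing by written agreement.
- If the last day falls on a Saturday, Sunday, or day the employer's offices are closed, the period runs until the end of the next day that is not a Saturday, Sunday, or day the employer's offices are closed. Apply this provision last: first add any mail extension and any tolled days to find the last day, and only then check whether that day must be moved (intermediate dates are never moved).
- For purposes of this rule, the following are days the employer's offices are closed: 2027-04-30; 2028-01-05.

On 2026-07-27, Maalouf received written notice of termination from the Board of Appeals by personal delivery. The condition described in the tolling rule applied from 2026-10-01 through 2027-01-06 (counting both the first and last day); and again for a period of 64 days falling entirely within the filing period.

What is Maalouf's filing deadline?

1 year after 2026-07-27 is July 27, 2027.
Service was not by mail, so no mail extension applies.
From October 1, 2026 through January 6, 2027 inclusive is 98 days; tolling adds 98 days: July 27, 2027 + 98 days = November 2, 2027.
Tolling adds 64 days: November 2, 2027 + 64 days = January 5, 2028.
January 5, 2028 is a listed holiday. The next qualifying day is January 6, 2028.

January 6, 2028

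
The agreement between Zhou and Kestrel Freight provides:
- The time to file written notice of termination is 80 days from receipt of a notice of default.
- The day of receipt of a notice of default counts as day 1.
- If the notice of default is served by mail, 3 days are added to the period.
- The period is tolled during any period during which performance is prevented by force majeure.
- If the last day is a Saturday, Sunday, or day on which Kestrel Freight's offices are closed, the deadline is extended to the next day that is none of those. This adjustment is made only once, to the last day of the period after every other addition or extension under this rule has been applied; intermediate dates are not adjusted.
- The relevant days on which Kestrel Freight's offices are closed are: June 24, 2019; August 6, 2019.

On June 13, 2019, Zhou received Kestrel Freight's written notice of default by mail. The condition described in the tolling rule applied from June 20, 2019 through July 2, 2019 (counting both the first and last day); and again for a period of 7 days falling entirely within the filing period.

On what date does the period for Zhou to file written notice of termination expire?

September 23, 2019

Counting June 13, 2019 as day 1, day 80 is August 31, 2019.
Service was by mail, adding 3 days: August 31, 2019 + 3 days = September 3, 2019.
From June 20, 2019 through July 2, 2019 inclusive is 13 days; tolling adds 13 days: September 3, 2019 + 13 days = September 16, 2019.
Tolling adds 7 days: September 16, 2019 + 7 days = September 23, 2019.
September 23, 2019 is a Monday and not a day on which Kestrel Freight's offices are closed, so no extension applies.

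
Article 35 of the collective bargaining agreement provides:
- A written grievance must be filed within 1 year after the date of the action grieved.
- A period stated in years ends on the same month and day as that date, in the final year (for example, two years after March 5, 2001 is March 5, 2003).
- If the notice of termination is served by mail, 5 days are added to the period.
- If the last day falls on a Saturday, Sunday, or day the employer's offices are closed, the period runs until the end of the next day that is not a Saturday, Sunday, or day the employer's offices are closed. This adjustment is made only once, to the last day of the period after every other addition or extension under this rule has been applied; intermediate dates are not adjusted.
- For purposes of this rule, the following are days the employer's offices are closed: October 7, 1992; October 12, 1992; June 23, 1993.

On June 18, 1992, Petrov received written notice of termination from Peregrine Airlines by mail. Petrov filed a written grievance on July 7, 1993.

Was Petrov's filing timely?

No

1 year after June 18, 1992 is June 18, 1993.
Service was by mail, adding 5 days: June 18, 1993 + 5 days = June 23, 1993.
June 23, 1993 is a listed holiday. The next qualifying day is June 24, 1993.
The deadline is June 24, 1993; the filing on July 7, 1993 is after that date.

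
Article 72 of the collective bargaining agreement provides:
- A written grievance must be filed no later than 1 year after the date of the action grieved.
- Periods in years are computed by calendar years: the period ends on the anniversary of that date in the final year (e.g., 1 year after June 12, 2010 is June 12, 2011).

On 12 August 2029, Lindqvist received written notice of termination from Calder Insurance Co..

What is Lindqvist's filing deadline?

August 12, 2030

1 year after 12 August 2029 is August 12, 2030.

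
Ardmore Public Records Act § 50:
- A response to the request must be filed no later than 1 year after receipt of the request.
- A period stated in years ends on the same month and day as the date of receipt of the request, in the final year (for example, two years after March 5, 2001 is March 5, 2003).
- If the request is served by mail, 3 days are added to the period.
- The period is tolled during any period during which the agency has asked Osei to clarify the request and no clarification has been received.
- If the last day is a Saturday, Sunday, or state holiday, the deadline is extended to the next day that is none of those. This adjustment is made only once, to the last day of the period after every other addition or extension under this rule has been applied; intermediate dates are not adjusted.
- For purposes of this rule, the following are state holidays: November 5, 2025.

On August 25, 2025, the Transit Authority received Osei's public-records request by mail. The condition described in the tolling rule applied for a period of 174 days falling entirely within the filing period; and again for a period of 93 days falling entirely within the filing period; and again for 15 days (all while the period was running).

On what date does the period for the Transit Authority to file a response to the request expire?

June 7, 2027

1 year after August 25, 2025 is August 25, 2026.
Service was by mail, adding 3 days: August 25, 2026 + 3 days = August 28, 2026.
Tolling adds 174 days: August 28, 2026 + 174 days = February 18, 2027.
Tolling adds 93 days: February 18, 2027 + 93 days = May 22, 2027.
Tolling adds 15 days: May 22, 2027 + 15 days = June 6, 2027.
June 6, 2027 is Sunday. The next qualifying day is June 7, 2027.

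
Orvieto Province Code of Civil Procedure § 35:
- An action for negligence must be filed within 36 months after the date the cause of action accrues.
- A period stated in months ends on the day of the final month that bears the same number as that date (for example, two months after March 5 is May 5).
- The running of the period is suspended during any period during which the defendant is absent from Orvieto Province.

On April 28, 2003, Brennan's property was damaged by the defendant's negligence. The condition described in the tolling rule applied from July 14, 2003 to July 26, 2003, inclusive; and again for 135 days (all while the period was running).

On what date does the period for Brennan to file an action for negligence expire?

September 23, 2006

36 months after April 28, 2003 is April 28, 2006.
From July 14, 2003 through July 26, 2003 inclusive is 13 days; tolling adds 13 days: April 28, 2006 + 13 days = May 11, 2006.
Tolling adds 135 days: May 11, 2006 + 135 days = September 23, 2006.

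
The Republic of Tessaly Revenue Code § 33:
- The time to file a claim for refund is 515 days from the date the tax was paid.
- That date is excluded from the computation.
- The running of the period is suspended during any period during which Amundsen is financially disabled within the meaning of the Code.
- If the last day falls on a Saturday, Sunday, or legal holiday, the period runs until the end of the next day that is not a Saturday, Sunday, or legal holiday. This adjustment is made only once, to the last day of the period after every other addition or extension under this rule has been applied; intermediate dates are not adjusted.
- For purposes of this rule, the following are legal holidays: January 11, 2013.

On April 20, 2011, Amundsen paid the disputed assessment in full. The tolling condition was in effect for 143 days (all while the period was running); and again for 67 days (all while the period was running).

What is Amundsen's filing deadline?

April 15, 2013

515 days after April 20, 2011 is September 16, 2012.
Tolling adds 143 days: September 16, 2012 + 143 days = February 6, 2013.
Tolling adds 67 days: February 6, 2013 + 67 days = April 14, 2013.
April 14, 2013 is Sunday. The next qualifying day is April 15, 2013.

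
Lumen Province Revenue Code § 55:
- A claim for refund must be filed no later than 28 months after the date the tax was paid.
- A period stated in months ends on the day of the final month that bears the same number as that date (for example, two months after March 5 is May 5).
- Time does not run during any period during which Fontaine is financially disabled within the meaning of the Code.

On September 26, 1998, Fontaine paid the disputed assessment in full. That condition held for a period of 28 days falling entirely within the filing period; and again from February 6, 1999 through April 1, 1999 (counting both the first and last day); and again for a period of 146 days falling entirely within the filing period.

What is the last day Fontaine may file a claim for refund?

September 12, 2001

28 months after September 26, 1998 is January 26, 2001.
Tolling adds 28 days: January 26, 2001 + 28 days = February 23, 2001.
From February 6, 1999 through April 1, 1999 inclusive is 55 days; tolling adds 55 days: February 23, 2001 + 55 days = April 19, 2001.
Tolling adds 146 days: April 19, 2001 + 146 days = September 12, 2001.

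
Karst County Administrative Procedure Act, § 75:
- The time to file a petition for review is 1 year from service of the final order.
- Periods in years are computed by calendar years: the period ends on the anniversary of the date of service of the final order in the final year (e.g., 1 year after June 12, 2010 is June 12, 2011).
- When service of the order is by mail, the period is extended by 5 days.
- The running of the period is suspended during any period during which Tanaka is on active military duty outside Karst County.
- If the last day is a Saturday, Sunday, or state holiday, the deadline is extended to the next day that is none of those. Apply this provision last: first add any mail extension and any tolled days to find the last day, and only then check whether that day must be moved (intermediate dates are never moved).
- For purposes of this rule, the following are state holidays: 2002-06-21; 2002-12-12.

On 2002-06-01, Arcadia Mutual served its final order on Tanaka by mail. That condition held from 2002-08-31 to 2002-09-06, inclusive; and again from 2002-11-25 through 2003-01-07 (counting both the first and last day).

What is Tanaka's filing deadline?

July 28, 2003

1 year after 2002-06-01 is June 1, 2003.
Service was by mail, adding 5 days: June 1, 2003 + 5 days = June 6, 2003.
From August 31, 2002 through September 6, 2002 inclusive is 7 days; tolling adds 7 days: June 6, 2003 + 7 days = June 13, 2003.
From November 25, 2002 through January 7, 2003 inclusive is 44 days; tolling adds 44 days: June 13, 2003 + 44 days = July 27, 2003.
July 27, 2003 is Sunday. The next qualifying day is July 28, 2003.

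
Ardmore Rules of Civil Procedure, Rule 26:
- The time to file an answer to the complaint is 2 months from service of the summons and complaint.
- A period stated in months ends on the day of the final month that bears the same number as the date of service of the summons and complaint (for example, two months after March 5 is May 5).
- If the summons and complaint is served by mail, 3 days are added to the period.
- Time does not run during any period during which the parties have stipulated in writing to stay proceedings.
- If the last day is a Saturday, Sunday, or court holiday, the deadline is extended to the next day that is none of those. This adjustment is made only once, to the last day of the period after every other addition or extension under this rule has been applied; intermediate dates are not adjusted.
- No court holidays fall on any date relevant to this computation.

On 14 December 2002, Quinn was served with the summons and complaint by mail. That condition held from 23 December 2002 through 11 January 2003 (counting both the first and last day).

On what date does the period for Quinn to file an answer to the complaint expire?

March 10, 2003

2 months after 14 December 2002 is February 14, 2003.
Service was by mail, adding 3 days: February 14, 2003 + 3 days = February 17, 2003.
From December 23, 2002 through January 11, 2003 inclusive is 20 days; tolling adds 20 days: February 17, 2003 + 20 days = March 9, 2003.
March 9, 2003 is Sunday. The next qualifying day is March 10, 2003.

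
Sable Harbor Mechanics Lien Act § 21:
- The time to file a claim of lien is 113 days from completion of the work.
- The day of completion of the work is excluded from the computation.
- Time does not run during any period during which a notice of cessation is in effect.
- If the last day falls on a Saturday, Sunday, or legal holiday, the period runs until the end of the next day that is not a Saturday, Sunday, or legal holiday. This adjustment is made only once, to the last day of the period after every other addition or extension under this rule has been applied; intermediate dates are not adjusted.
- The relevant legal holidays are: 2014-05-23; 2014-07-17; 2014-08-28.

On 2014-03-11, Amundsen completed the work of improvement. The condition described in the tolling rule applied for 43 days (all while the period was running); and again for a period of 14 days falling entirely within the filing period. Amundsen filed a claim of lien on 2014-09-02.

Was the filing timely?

113 days after 2014-03-11 is July 2, 2014.
Tolling adds 43 days: July 2, 2014 + 43 days = August 14, 2014.
Tolling adds 14 days: August 14, 2014 + 14 days = August 28, 2014.
August 28, 2014 is a listed holiday. The next qualifying day is August 29, 2014.
The deadline is August 29, 2014; the filing on September 2, 2014 is after that date.

No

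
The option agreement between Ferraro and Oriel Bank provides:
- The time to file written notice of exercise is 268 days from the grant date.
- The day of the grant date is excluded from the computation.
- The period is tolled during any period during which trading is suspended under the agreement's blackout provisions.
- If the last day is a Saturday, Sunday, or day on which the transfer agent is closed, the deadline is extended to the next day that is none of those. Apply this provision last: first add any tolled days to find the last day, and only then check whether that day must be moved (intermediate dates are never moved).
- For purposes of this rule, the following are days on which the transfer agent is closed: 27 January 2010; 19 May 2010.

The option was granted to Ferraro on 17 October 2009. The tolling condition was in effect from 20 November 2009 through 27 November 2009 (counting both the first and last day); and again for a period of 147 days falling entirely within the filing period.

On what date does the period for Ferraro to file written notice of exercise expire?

December 14, 2010

268 days after 17 October 2009 is July 12, 2010.
From November 20, 2009 through November 27, 2009 inclusive is 8 days; tolling adds 8 days: July 12, 2010 + 8 days = July 20, 2010.
Tolling adds 147 days: July 20, 2010 + 147 days = December 14, 2010.
December 14, 2010 is a Tuesday and not a day on which the transfer agent is closed, so no extension applies.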